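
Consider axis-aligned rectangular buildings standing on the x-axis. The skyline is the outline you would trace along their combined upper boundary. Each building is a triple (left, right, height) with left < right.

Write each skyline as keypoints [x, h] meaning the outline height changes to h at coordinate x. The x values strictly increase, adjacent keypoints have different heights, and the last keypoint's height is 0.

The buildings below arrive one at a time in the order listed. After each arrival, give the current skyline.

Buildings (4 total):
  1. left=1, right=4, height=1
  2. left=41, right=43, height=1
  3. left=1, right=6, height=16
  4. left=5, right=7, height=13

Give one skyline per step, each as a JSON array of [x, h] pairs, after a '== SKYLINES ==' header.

== SKYLINES ==
[[1,1],[4,0]]
[[1,1],[4,0],[41,1],[43,0]]
[[1,16],[6,0],[41,1],[43,0]]
[[1,16],[6,13],[7,0],[41,1],[43,0]]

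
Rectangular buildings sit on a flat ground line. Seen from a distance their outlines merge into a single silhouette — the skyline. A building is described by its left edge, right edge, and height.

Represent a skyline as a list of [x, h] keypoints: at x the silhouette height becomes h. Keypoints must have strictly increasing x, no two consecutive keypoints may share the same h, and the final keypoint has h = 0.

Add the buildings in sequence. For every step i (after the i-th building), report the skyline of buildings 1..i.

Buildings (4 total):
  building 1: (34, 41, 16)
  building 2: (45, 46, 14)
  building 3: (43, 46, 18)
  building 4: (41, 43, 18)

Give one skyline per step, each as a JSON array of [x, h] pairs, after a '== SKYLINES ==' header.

== SKYLINES ==
[[34,16],[41,0]]
[[34,16],[41,0],[45,14],[46,0]]
[[34,16],[41,0],[43,18],[46,0]]
[[34,16],[41,18],[46,0]]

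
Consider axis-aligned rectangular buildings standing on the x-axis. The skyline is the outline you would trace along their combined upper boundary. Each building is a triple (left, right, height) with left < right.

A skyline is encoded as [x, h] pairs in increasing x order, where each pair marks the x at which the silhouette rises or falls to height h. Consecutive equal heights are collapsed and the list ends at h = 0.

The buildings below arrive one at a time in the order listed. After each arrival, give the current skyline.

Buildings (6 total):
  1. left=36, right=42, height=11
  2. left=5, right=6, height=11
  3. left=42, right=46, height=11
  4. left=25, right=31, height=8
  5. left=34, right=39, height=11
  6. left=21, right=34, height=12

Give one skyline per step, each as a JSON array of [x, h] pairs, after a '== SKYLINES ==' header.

== SKYLINES ==
[[36,11],[42,0]]
[[5,11],[6,0],[36,11],[42,0]]
[[5,11],[6,0],[36,11],[46,0]]
[[5,11],[6,0],[25,8],[31,0],[36,11],[46,0]]
[[5,11],[6,0],[25,8],[31,0],[34,11],[46,0]]
[[5,11],[6,0],[21,12],[34,11],[46,0]]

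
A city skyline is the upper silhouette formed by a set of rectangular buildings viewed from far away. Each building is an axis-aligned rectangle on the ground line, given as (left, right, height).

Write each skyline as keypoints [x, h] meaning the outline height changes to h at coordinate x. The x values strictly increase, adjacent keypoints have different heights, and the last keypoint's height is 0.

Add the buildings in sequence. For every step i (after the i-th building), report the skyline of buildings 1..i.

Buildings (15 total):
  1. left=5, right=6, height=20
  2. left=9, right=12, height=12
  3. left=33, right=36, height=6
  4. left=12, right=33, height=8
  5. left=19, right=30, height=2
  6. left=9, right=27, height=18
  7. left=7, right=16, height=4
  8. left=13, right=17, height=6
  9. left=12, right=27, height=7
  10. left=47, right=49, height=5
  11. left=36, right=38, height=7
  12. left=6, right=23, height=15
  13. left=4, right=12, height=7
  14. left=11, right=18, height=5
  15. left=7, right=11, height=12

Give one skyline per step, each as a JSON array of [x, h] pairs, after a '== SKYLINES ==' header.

== SKYLINES ==
[[5,20],[6,0]]
[[5,20],[6,0],[9,12],[12,0]]
[[5,20],[6,0],[9,12],[12,0],[33,6],[36,0]]
[[5,20],[6,0],[9,12],[12,8],[33,6],[36,0]]
[[5,20],[6,0],[9,12],[12,8],[33,6],[36,0]]
[[5,20],[6,0],[9,18],[27,8],[33,6],[36,0]]
[[5,20],[6,0],[7,4],[9,18],[27,8],[33,6],[36,0]]
[[5,20],[6,0],[7,4],[9,18],[27,8],[33,6],[36,0]]
[[5,20],[6,0],[7,4],[9,18],[27,8],[33,6],[36,0]]
[[5,20],[6,0],[7,4],[9,18],[27,8],[33,6],[36,0],[47,5],[49,0]]
[[5,20],[6,0],[7,4],[9,18],[27,8],[33,6],[36,7],[38,0],[47,5],[49,0]]
[[5,20],[6,15],[9,18],[27,8],[33,6],[36,7],[38,0],[47,5],[49,0]]
[[4,7],[5,20],[6,15],[9,18],[27,8],[33,6],[36,7],[38,0],[47,5],[49,0]]
[[4,7],[5,20],[6,15],[9,18],[27,8],[33,6],[36,7],[38,0],[47,5],[49,0]]
[[4,7],[5,20],[6,15],[9,18],[27,8],[33,6],[36,7],[38,0],[47,5],[49,0]]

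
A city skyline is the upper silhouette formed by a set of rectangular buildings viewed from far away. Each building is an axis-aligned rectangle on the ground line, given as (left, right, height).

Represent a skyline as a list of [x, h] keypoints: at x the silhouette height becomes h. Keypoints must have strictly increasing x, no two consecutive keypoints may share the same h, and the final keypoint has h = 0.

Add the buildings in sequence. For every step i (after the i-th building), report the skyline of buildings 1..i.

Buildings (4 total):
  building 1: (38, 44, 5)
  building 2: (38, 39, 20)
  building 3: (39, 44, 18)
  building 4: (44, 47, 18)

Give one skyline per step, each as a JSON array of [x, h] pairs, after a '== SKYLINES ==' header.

== SKYLINES ==
[[38,5],[44,0]]
[[38,20],[39,5],[44,0]]
[[38,20],[39,18],[44,0]]
[[38,20],[39,18],[47,0]]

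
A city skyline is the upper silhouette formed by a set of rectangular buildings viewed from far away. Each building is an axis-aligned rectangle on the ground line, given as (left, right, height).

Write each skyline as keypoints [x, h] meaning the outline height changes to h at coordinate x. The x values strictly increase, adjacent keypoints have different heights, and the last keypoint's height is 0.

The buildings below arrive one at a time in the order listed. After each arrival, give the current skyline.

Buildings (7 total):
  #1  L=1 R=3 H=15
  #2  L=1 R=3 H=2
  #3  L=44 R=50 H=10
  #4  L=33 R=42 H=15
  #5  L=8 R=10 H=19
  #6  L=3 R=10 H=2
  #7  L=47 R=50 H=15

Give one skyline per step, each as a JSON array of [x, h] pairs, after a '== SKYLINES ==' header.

== SKYLINES ==
[[1,15],[3,0]]
[[1,15],[3,0]]
[[1,15],[3,0],[44,10],[50,0]]
[[1,15],[3,0],[33,15],[42,0],[44,10],[50,0]]
[[1,15],[3,0],[8,19],[10,0],[33,15],[42,0],[44,10],[50,0]]
[[1,15],[3,2],[8,19],[10,0],[33,15],[42,0],[44,10],[50,0]]
[[1,15],[3,2],[8,19],[10,0],[33,15],[42,0],[44,10],[47,15],[50,0]]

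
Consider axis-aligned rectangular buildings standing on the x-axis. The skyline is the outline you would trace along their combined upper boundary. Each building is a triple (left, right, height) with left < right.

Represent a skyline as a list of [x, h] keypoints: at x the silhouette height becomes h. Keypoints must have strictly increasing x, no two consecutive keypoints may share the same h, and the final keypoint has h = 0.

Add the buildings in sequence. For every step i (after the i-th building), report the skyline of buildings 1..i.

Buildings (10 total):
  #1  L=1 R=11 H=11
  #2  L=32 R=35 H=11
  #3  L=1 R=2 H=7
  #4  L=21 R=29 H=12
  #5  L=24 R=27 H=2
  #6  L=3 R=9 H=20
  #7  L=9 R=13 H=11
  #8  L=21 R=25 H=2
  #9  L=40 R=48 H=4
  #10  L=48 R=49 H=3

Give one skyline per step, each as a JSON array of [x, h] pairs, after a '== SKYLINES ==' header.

== SKYLINES ==
[[1,11],[11,0]]
[[1,11],[11,0],[32,11],[35,0]]
[[1,11],[11,0],[32,11],[35,0]]
[[1,11],[11,0],[21,12],[29,0],[32,11],[35,0]]
[[1,11],[11,0],[21,12],[29,0],[32,11],[35,0]]
[[1,11],[3,20],[9,11],[11,0],[21,12],[29,0],[32,11],[35,0]]
[[1,11],[3,20],[9,11],[13,0],[21,12],[29,0],[32,11],[35,0]]
[[1,11],[3,20],[9,11],[13,0],[21,12],[29,0],[32,11],[35,0]]
[[1,11],[3,20],[9,11],[13,0],[21,12],[29,0],[32,11],[35,0],[40,4],[48,0]]
[[1,11],[3,20],[9,11],[13,0],[21,12],[29,0],[32,11],[35,0],[40,4],[48,3],[49,0]]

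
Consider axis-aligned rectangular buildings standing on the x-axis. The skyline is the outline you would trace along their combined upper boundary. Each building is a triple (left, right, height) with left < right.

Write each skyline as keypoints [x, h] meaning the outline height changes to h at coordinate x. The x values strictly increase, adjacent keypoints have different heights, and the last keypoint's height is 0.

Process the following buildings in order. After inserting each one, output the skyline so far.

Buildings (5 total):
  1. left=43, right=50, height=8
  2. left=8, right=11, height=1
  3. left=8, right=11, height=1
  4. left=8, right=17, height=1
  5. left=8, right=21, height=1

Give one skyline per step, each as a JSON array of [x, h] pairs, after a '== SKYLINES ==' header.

== SKYLINES ==
[[43,8],[50,0]]
[[8,1],[11,0],[43,8],[50,0]]
[[8,1],[11,0],[43,8],[50,0]]
[[8,1],[17,0],[43,8],[50,0]]
[[8,1],[21,0],[43,8],[50,0]]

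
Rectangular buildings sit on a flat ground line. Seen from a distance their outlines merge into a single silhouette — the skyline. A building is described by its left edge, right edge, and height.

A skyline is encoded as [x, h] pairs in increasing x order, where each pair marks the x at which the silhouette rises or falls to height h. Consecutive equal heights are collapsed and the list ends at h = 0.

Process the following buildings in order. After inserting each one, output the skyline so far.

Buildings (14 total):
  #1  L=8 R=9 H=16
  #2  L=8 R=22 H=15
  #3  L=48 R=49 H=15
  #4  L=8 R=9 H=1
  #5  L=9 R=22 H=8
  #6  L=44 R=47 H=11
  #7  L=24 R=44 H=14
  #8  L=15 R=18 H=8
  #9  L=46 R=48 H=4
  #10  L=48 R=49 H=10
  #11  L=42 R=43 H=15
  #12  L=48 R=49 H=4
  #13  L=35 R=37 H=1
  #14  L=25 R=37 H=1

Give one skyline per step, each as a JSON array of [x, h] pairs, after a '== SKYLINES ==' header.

== SKYLINES ==
[[8,16],[9,0]]
[[8,16],[9,15],[22,0]]
[[8,16],[9,15],[22,0],[48,15],[49,0]]
[[8,16],[9,15],[22,0],[48,15],[49,0]]
[[8,16],[9,15],[22,0],[48,15],[49,0]]
[[8,16],[9,15],[22,0],[44,11],[47,0],[48,15],[49,0]]
[[8,16],[9,15],[22,0],[24,14],[44,11],[47,0],[48,15],[49,0]]
[[8,16],[9,15],[22,0],[24,14],[44,11],[47,0],[48,15],[49,0]]
[[8,16],[9,15],[22,0],[24,14],[44,11],[47,4],[48,15],[49,0]]
[[8,16],[9,15],[22,0],[24,14],[44,11],[47,4],[48,15],[49,0]]
[[8,16],[9,15],[22,0],[24,14],[42,15],[43,14],[44,11],[47,4],[48,15],[49,0]]
[[8,16],[9,15],[22,0],[24,14],[42,15],[43,14],[44,11],[47,4],[48,15],[49,0]]
[[8,16],[9,15],[22,0],[24,14],[42,15],[43,14],[44,11],[47,4],[48,15],[49,0]]
[[8,16],[9,15],[22,0],[24,14],[42,15],[43,14],[44,11],[47,4],[48,15],[49,0]]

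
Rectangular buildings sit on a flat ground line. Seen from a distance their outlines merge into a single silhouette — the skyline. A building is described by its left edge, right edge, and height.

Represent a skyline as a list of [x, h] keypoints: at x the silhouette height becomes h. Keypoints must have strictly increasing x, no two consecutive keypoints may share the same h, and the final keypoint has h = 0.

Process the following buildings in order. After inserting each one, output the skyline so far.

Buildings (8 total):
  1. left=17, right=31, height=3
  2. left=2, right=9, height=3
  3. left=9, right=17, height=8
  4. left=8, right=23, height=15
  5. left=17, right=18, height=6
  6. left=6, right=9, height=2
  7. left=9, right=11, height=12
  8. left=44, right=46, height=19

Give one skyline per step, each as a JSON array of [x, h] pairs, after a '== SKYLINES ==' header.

== SKYLINES ==
[[17,3],[31,0]]
[[2,3],[9,0],[17,3],[31,0]]
[[2,3],[9,8],[17,3],[31,0]]
[[2,3],[8,15],[23,3],[31,0]]
[[2,3],[8,15],[23,3],[31,0]]
[[2,3],[8,15],[23,3],[31,0]]
[[2,3],[8,15],[23,3],[31,0]]
[[2,3],[8,15],[23,3],[31,0],[44,19],[46,0]]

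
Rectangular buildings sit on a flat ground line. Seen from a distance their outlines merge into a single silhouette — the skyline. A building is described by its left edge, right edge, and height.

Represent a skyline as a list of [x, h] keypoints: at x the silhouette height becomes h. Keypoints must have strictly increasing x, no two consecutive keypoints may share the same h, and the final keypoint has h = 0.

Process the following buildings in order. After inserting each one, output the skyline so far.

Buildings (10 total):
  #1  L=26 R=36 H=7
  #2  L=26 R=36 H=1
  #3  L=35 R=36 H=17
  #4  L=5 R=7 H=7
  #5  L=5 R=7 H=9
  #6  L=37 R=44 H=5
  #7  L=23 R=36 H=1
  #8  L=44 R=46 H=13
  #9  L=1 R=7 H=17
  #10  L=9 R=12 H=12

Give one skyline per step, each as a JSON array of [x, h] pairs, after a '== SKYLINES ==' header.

== SKYLINES ==
[[26,7],[36,0]]
[[26,7],[36,0]]
[[26,7],[35,17],[36,0]]
[[5,7],[7,0],[26,7],[35,17],[36,0]]
[[5,9],[7,0],[26,7],[35,17],[36,0]]
[[5,9],[7,0],[26,7],[35,17],[36,0],[37,5],[44,0]]
[[5,9],[7,0],[23,1],[26,7],[35,17],[36,0],[37,5],[44,0]]
[[5,9],[7,0],[23,1],[26,7],[35,17],[36,0],[37,5],[44,13],[46,0]]
[[1,17],[7,0],[23,1],[26,7],[35,17],[36,0],[37,5],[44,13],[46,0]]
[[1,17],[7,0],[9,12],[12,0],[23,1],[26,7],[35,17],[36,0],[37,5],[44,13],[46,0]]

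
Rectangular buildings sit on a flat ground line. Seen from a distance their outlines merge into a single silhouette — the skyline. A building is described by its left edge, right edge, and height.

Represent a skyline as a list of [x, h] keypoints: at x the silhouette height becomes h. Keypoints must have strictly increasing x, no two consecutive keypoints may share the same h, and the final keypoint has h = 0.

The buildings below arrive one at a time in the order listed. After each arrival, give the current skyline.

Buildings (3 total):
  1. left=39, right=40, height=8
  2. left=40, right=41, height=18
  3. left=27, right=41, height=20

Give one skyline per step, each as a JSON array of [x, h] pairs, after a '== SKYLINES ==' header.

== SKYLINES ==
[[39,8],[40,0]]
[[39,8],[40,18],[41,0]]
[[27,20],[41,0]]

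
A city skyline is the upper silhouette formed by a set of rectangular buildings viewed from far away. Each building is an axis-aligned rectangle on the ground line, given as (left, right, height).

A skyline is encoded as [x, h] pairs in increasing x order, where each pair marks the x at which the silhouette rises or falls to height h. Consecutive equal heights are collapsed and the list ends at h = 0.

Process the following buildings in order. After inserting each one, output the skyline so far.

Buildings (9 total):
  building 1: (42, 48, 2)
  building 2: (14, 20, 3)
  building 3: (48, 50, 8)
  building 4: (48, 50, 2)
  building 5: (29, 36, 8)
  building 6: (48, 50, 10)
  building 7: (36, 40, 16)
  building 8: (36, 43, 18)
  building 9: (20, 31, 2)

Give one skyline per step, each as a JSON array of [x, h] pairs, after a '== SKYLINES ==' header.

== SKYLINES ==
[[42,2],[48,0]]
[[14,3],[20,0],[42,2],[48,0]]
[[14,3],[20,0],[42,2],[48,8],[50,0]]
[[14,3],[20,0],[42,2],[48,8],[50,0]]
[[14,3],[20,0],[29,8],[36,0],[42,2],[48,8],[50,0]]
[[14,3],[20,0],[29,8],[36,0],[42,2],[48,10],[50,0]]
[[14,3],[20,0],[29,8],[36,16],[40,0],[42,2],[48,10],[50,0]]
[[14,3],[20,0],[29,8],[36,18],[43,2],[48,10],[50,0]]
[[14,3],[20,2],[29,8],[36,18],[43,2],[48,10],[50,0]]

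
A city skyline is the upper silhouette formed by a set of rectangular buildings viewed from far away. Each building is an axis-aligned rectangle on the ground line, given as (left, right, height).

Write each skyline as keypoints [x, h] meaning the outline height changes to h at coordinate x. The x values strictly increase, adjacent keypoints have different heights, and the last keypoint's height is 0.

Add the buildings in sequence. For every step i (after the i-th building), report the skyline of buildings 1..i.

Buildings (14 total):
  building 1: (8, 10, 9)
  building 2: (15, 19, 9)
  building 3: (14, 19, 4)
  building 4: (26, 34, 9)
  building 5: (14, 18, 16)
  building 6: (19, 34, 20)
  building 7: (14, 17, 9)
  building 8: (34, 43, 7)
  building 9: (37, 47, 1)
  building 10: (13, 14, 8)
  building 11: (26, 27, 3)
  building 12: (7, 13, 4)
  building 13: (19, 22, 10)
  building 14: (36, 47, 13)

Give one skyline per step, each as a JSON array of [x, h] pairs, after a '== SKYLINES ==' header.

== SKYLINES ==
[[8,9],[10,0]]
[[8,9],[10,0],[15,9],[19,0]]
[[8,9],[10,0],[14,4],[15,9],[19,0]]
[[8,9],[10,0],[14,4],[15,9],[19,0],[26,9],[34,0]]
[[8,9],[10,0],[14,16],[18,9],[19,0],[26,9],[34,0]]
[[8,9],[10,0],[14,16],[18,9],[19,20],[34,0]]
[[8,9],[10,0],[14,16],[18,9],[19,20],[34,0]]
[[8,9],[10,0],[14,16],[18,9],[19,20],[34,7],[43,0]]
[[8,9],[10,0],[14,16],[18,9],[19,20],[34,7],[43,1],[47,0]]
[[8,9],[10,0],[13,8],[14,16],[18,9],[19,20],[34,7],[43,1],[47,0]]
[[8,9],[10,0],[13,8],[14,16],[18,9],[19,20],[34,7],[43,1],[47,0]]
[[7,4],[8,9],[10,4],[13,8],[14,16],[18,9],[19,20],[34,7],[43,1],[47,0]]
[[7,4],[8,9],[10,4],[13,8],[14,16],[18,9],[19,20],[34,7],[43,1],[47,0]]
[[7,4],[8,9],[10,4],[13,8],[14,16],[18,9],[19,20],[34,7],[36,13],[47,0]]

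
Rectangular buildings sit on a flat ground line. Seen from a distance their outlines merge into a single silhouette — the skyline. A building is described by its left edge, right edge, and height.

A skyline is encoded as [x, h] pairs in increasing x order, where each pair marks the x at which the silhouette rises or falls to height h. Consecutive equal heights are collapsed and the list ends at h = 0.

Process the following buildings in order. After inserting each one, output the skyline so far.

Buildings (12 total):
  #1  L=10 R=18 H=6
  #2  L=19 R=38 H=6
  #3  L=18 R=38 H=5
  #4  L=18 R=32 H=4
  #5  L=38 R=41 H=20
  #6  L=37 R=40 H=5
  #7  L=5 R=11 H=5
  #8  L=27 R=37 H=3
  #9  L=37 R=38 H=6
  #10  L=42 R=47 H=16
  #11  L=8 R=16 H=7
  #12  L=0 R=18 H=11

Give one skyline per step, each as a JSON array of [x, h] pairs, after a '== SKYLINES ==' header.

== SKYLINES ==
[[10,6],[18,0]]
[[10,6],[18,0],[19,6],[38,0]]
[[10,6],[18,5],[19,6],[38,0]]
[[10,6],[18,5],[19,6],[38,0]]
[[10,6],[18,5],[19,6],[38,20],[41,0]]
[[10,6],[18,5],[19,6],[38,20],[41,0]]
[[5,5],[10,6],[18,5],[19,6],[38,20],[41,0]]
[[5,5],[10,6],[18,5],[19,6],[38,20],[41,0]]
[[5,5],[10,6],[18,5],[19,6],[38,20],[41,0]]
[[5,5],[10,6],[18,5],[19,6],[38,20],[41,0],[42,16],[47,0]]
[[5,5],[8,7],[16,6],[18,5],[19,6],[38,20],[41,0],[42,16],[47,0]]
[[0,11],[18,5],[19,6],[38,20],[41,0],[42,16],[47,0]]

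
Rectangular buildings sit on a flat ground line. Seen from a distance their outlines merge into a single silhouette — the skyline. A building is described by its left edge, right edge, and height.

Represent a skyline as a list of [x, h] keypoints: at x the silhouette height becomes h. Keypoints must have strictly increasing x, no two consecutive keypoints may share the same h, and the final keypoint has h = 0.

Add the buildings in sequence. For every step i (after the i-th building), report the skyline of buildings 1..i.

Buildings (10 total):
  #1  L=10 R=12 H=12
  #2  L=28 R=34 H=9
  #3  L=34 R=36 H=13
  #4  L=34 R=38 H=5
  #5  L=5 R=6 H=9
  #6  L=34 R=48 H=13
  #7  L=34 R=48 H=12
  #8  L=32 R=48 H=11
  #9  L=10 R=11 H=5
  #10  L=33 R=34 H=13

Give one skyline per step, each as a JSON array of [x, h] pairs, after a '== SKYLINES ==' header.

== SKYLINES ==
[[10,12],[12,0]]
[[10,12],[12,0],[28,9],[34,0]]
[[10,12],[12,0],[28,9],[34,13],[36,0]]
[[10,12],[12,0],[28,9],[34,13],[36,5],[38,0]]
[[5,9],[6,0],[10,12],[12,0],[28,9],[34,13],[36,5],[38,0]]
[[5,9],[6,0],[10,12],[12,0],[28,9],[34,13],[48,0]]
[[5,9],[6,0],[10,12],[12,0],[28,9],[34,13],[48,0]]
[[5,9],[6,0],[10,12],[12,0],[28,9],[32,11],[34,13],[48,0]]
[[5,9],[6,0],[10,12],[12,0],[28,9],[32,11],[34,13],[48,0]]
[[5,9],[6,0],[10,12],[12,0],[28,9],[32,11],[33,13],[48,0]]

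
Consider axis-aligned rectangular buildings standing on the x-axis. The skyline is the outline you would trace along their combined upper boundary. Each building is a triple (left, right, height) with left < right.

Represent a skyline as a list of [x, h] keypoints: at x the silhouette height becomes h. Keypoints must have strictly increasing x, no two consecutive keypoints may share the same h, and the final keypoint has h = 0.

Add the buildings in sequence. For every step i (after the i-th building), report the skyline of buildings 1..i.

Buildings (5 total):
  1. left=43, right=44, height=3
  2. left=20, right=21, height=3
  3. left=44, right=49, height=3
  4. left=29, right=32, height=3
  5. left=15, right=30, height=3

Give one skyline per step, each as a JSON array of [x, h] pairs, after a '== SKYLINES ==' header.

== SKYLINES ==
[[43,3],[44,0]]
[[20,3],[21,0],[43,3],[44,0]]
[[20,3],[21,0],[43,3],[49,0]]
[[20,3],[21,0],[29,3],[32,0],[43,3],[49,0]]
[[15,3],[32,0],[43,3],[49,0]]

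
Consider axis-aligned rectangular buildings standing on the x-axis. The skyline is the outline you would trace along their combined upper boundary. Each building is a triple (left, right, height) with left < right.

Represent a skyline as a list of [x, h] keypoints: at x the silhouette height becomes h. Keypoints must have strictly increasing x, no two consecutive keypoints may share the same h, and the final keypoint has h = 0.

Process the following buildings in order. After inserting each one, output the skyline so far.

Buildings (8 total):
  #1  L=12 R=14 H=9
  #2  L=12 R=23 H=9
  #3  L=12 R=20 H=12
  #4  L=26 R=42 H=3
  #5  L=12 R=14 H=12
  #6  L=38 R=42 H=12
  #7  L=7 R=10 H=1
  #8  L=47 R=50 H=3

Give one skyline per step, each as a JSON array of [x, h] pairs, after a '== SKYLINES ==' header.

== SKYLINES ==
[[12,9],[14,0]]
[[12,9],[23,0]]
[[12,12],[20,9],[23,0]]
[[12,12],[20,9],[23,0],[26,3],[42,0]]
[[12,12],[20,9],[23,0],[26,3],[42,0]]
[[12,12],[20,9],[23,0],[26,3],[38,12],[42,0]]
[[7,1],[10,0],[12,12],[20,9],[23,0],[26,3],[38,12],[42,0]]
[[7,1],[10,0],[12,12],[20,9],[23,0],[26,3],[38,12],[42,0],[47,3],[50,0]]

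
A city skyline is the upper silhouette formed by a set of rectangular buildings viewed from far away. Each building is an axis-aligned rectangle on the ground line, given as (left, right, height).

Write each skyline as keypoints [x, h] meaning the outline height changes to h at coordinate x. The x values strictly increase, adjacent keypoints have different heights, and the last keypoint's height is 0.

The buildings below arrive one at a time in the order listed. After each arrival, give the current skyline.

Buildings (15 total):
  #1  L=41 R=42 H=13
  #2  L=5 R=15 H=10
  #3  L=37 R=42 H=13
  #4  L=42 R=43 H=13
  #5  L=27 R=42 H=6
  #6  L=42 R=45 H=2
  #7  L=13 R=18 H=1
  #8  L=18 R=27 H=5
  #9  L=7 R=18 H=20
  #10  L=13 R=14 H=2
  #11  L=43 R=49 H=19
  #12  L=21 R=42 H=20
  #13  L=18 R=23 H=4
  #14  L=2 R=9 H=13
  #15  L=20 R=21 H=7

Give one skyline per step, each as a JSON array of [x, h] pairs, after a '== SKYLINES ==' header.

== SKYLINES ==
[[41,13],[42,0]]
[[5,10],[15,0],[41,13],[42,0]]
[[5,10],[15,0],[37,13],[42,0]]
[[5,10],[15,0],[37,13],[43,0]]
[[5,10],[15,0],[27,6],[37,13],[43,0]]
[[5,10],[15,0],[27,6],[37,13],[43,2],[45,0]]
[[5,10],[15,1],[18,0],[27,6],[37,13],[43,2],[45,0]]
[[5,10],[15,1],[18,5],[27,6],[37,13],[43,2],[45,0]]
[[5,10],[7,20],[18,5],[27,6],[37,13],[43,2],[45,0]]
[[5,10],[7,20],[18,5],[27,6],[37,13],[43,2],[45,0]]
[[5,10],[7,20],[18,5],[27,6],[37,13],[43,19],[49,0]]
[[5,10],[7,20],[18,5],[21,20],[42,13],[43,19],[49,0]]
[[5,10],[7,20],[18,5],[21,20],[42,13],[43,19],[49,0]]
[[2,13],[7,20],[18,5],[21,20],[42,13],[43,19],[49,0]]
[[2,13],[7,20],[18,5],[20,7],[21,20],[42,13],[43,19],[49,0]]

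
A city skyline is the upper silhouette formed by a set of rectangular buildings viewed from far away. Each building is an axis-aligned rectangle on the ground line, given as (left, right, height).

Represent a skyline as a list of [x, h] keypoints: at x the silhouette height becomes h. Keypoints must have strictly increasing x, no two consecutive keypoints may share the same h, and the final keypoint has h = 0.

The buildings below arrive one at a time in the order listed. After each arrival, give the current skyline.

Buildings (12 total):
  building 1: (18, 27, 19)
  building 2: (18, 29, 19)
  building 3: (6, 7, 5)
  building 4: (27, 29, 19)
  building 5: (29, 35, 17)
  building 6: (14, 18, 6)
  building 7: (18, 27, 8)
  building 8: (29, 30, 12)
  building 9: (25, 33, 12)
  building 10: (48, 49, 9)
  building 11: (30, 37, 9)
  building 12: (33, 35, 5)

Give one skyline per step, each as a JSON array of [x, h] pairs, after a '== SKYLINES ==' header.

== SKYLINES ==
[[18,19],[27,0]]
[[18,19],[29,0]]
[[6,5],[7,0],[18,19],[29,0]]
[[6,5],[7,0],[18,19],[29,0]]
[[6,5],[7,0],[18,19],[29,17],[35,0]]
[[6,5],[7,0],[14,6],[18,19],[29,17],[35,0]]
[[6,5],[7,0],[14,6],[18,19],[29,17],[35,0]]
[[6,5],[7,0],[14,6],[18,19],[29,17],[35,0]]
[[6,5],[7,0],[14,6],[18,19],[29,17],[35,0]]
[[6,5],[7,0],[14,6],[18,19],[29,17],[35,0],[48,9],[49,0]]
[[6,5],[7,0],[14,6],[18,19],[29,17],[35,9],[37,0],[48,9],[49,0]]
[[6,5],[7,0],[14,6],[18,19],[29,17],[35,9],[37,0],[48,9],[49,0]]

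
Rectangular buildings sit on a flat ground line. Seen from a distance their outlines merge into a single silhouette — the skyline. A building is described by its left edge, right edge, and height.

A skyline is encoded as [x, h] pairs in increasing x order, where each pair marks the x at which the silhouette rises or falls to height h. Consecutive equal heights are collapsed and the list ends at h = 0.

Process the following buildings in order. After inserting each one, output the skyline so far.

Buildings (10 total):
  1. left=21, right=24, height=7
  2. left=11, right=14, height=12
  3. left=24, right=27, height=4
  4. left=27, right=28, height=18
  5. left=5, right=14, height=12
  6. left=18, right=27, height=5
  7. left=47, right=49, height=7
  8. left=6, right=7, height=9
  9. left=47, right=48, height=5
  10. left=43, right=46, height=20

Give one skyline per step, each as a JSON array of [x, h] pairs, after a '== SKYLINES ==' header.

== SKYLINES ==
[[21,7],[24,0]]
[[11,12],[14,0],[21,7],[24,0]]
[[11,12],[14,0],[21,7],[24,4],[27,0]]
[[11,12],[14,0],[21,7],[24,4],[27,18],[28,0]]
[[5,12],[14,0],[21,7],[24,4],[27,18],[28,0]]
[[5,12],[14,0],[18,5],[21,7],[24,5],[27,18],[28,0]]
[[5,12],[14,0],[18,5],[21,7],[24,5],[27,18],[28,0],[47,7],[49,0]]
[[5,12],[14,0],[18,5],[21,7],[24,5],[27,18],[28,0],[47,7],[49,0]]
[[5,12],[14,0],[18,5],[21,7],[24,5],[27,18],[28,0],[47,7],[49,0]]
[[5,12],[14,0],[18,5],[21,7],[24,5],[27,18],[28,0],[43,20],[46,0],[47,7],[49,0]]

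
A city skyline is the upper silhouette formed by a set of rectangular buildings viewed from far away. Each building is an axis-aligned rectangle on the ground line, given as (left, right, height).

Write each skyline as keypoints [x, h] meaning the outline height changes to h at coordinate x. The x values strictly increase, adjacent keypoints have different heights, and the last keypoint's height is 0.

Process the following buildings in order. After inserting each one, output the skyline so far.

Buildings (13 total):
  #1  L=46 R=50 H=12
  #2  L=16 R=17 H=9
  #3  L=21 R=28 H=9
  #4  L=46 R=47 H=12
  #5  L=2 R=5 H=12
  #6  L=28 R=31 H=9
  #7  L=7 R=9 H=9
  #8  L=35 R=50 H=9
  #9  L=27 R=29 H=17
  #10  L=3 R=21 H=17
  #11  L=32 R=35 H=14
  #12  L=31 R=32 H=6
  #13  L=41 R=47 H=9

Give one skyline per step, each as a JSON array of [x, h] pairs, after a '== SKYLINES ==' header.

== SKYLINES ==
[[46,12],[50,0]]
[[16,9],[17,0],[46,12],[50,0]]
[[16,9],[17,0],[21,9],[28,0],[46,12],[50,0]]
[[16,9],[17,0],[21,9],[28,0],[46,12],[50,0]]
[[2,12],[5,0],[16,9],[17,0],[21,9],[28,0],[46,12],[50,0]]
[[2,12],[5,0],[16,9],[17,0],[21,9],[31,0],[46,12],[50,0]]
[[2,12],[5,0],[7,9],[9,0],[16,9],[17,0],[21,9],[31,0],[46,12],[50,0]]
[[2,12],[5,0],[7,9],[9,0],[16,9],[17,0],[21,9],[31,0],[35,9],[46,12],[50,0]]
[[2,12],[5,0],[7,9],[9,0],[16,9],[17,0],[21,9],[27,17],[29,9],[31,0],[35,9],[46,12],[50,0]]
[[2,12],[3,17],[21,9],[27,17],[29,9],[31,0],[35,9],[46,12],[50,0]]
[[2,12],[3,17],[21,9],[27,17],[29,9],[31,0],[32,14],[35,9],[46,12],[50,0]]
[[2,12],[3,17],[21,9],[27,17],[29,9],[31,6],[32,14],[35,9],[46,12],[50,0]]
[[2,12],[3,17],[21,9],[27,17],[29,9],[31,6],[32,14],[35,9],[46,12],[50,0]]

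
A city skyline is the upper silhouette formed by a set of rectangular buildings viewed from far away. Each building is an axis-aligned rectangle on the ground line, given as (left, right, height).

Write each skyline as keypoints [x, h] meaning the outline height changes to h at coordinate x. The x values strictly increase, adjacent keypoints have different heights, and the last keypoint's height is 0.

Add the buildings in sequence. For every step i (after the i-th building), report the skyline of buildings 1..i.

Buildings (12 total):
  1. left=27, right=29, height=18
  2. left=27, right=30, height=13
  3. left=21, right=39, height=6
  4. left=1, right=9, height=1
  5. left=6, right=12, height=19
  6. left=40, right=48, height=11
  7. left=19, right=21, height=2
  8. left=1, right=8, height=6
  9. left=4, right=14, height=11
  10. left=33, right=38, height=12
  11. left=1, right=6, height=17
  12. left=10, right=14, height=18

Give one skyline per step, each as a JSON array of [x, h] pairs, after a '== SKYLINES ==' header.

== SKYLINES ==
[[27,18],[29,0]]
[[27,18],[29,13],[30,0]]
[[21,6],[27,18],[29,13],[30,6],[39,0]]
[[1,1],[9,0],[21,6],[27,18],[29,13],[30,6],[39,0]]
[[1,1],[6,19],[12,0],[21,6],[27,18],[29,13],[30,6],[39,0]]
[[1,1],[6,19],[12,0],[21,6],[27,18],[29,13],[30,6],[39,0],[40,11],[48,0]]
[[1,1],[6,19],[12,0],[19,2],[21,6],[27,18],[29,13],[30,6],[39,0],[40,11],[48,0]]
[[1,6],[6,19],[12,0],[19,2],[21,6],[27,18],[29,13],[30,6],[39,0],[40,11],[48,0]]
[[1,6],[4,11],[6,19],[12,11],[14,0],[19,2],[21,6],[27,18],[29,13],[30,6],[39,0],[40,11],[48,0]]
[[1,6],[4,11],[6,19],[12,11],[14,0],[19,2],[21,6],[27,18],[29,13],[30,6],[33,12],[38,6],[39,0],[40,11],[48,0]]
[[1,17],[6,19],[12,11],[14,0],[19,2],[21,6],[27,18],[29,13],[30,6],[33,12],[38,6],[39,0],[40,11],[48,0]]
[[1,17],[6,19],[12,18],[14,0],[19,2],[21,6],[27,18],[29,13],[30,6],[33,12],[38,6],[39,0],[40,11],[48,0]]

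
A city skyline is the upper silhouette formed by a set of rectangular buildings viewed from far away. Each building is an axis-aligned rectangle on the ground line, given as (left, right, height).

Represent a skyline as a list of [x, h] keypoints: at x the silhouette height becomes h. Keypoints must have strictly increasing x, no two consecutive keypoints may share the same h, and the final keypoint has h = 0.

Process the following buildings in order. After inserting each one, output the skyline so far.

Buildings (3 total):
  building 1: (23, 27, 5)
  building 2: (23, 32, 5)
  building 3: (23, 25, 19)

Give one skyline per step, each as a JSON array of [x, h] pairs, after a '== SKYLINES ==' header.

== SKYLINES ==
[[23,5],[27,0]]
[[23,5],[32,0]]
[[23,19],[25,5],[32,0]]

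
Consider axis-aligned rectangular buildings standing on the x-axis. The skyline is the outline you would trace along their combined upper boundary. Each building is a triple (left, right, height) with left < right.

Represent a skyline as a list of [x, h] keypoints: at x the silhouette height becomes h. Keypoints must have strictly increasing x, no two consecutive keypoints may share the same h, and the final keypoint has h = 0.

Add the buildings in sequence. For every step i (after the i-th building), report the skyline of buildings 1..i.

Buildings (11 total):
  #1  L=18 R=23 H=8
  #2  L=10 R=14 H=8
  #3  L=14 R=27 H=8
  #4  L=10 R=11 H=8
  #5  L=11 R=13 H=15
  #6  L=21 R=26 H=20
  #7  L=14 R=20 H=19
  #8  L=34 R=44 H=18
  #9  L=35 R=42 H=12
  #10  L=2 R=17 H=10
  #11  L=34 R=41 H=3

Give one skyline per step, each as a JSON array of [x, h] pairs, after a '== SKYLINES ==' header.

== SKYLINES ==
[[18,8],[23,0]]
[[10,8],[14,0],[18,8],[23,0]]
[[10,8],[27,0]]
[[10,8],[27,0]]
[[10,8],[11,15],[13,8],[27,0]]
[[10,8],[11,15],[13,8],[21,20],[26,8],[27,0]]
[[10,8],[11,15],[13,8],[14,19],[20,8],[21,20],[26,8],[27,0]]
[[10,8],[11,15],[13,8],[14,19],[20,8],[21,20],[26,8],[27,0],[34,18],[44,0]]
[[10,8],[11,15],[13,8],[14,19],[20,8],[21,20],[26,8],[27,0],[34,18],[44,0]]
[[2,10],[11,15],[13,10],[14,19],[20,8],[21,20],[26,8],[27,0],[34,18],[44,0]]
[[2,10],[11,15],[13,10],[14,19],[20,8],[21,20],[26,8],[27,0],[34,18],[44,0]]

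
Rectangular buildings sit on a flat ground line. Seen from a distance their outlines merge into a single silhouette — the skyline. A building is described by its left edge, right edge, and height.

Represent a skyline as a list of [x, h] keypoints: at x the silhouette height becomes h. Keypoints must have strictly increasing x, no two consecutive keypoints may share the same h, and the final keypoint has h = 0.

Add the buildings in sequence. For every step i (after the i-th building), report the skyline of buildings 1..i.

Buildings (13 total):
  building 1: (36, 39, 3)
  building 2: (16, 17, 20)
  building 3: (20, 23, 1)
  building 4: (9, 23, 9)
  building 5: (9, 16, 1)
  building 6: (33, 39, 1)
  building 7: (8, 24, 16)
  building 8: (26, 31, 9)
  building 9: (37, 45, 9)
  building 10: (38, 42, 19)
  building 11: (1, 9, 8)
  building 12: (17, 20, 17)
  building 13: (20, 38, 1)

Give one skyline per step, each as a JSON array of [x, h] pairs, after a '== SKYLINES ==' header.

== SKYLINES ==
[[36,3],[39,0]]
[[16,20],[17,0],[36,3],[39,0]]
[[16,20],[17,0],[20,1],[23,0],[36,3],[39,0]]
[[9,9],[16,20],[17,9],[23,0],[36,3],[39,0]]
[[9,9],[16,20],[17,9],[23,0],[36,3],[39,0]]
[[9,9],[16,20],[17,9],[23,0],[33,1],[36,3],[39,0]]
[[8,16],[16,20],[17,16],[24,0],[33,1],[36,3],[39,0]]
[[8,16],[16,20],[17,16],[24,0],[26,9],[31,0],[33,1],[36,3],[39,0]]
[[8,16],[16,20],[17,16],[24,0],[26,9],[31,0],[33,1],[36,3],[37,9],[45,0]]
[[8,16],[16,20],[17,16],[24,0],[26,9],[31,0],[33,1],[36,3],[37,9],[38,19],[42,9],[45,0]]
[[1,8],[8,16],[16,20],[17,16],[24,0],[26,9],[31,0],[33,1],[36,3],[37,9],[38,19],[42,9],[45,0]]
[[1,8],[8,16],[16,20],[17,17],[20,16],[24,0],[26,9],[31,0],[33,1],[36,3],[37,9],[38,19],[42,9],[45,0]]
[[1,8],[8,16],[16,20],[17,17],[20,16],[24,1],[26,9],[31,1],[36,3],[37,9],[38,19],[42,9],[45,0]]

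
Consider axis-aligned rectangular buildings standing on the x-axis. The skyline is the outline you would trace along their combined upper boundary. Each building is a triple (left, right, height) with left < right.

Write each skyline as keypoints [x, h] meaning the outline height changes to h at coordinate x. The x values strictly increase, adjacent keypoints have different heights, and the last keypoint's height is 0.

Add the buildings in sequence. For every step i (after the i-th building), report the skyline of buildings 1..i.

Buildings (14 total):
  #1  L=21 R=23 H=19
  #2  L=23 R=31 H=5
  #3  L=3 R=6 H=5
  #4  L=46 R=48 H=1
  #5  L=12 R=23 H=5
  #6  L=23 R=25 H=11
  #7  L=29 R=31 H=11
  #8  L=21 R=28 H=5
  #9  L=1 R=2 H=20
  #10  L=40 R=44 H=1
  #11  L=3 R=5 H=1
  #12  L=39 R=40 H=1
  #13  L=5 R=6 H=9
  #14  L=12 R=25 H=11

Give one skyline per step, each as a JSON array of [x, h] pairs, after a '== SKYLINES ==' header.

== SKYLINES ==
[[21,19],[23,0]]
[[21,19],[23,5],[31,0]]
[[3,5],[6,0],[21,19],[23,5],[31,0]]
[[3,5],[6,0],[21,19],[23,5],[31,0],[46,1],[48,0]]
[[3,5],[6,0],[12,5],[21,19],[23,5],[31,0],[46,1],[48,0]]
[[3,5],[6,0],[12,5],[21,19],[23,11],[25,5],[31,0],[46,1],[48,0]]
[[3,5],[6,0],[12,5],[21,19],[23,11],[25,5],[29,11],[31,0],[46,1],[48,0]]
[[3,5],[6,0],[12,5],[21,19],[23,11],[25,5],[29,11],[31,0],[46,1],[48,0]]
[[1,20],[2,0],[3,5],[6,0],[12,5],[21,19],[23,11],[25,5],[29,11],[31,0],[46,1],[48,0]]
[[1,20],[2,0],[3,5],[6,0],[12,5],[21,19],[23,11],[25,5],[29,11],[31,0],[40,1],[44,0],[46,1],[48,0]]
[[1,20],[2,0],[3,5],[6,0],[12,5],[21,19],[23,11],[25,5],[29,11],[31,0],[40,1],[44,0],[46,1],[48,0]]
[[1,20],[2,0],[3,5],[6,0],[12,5],[21,19],[23,11],[25,5],[29,11],[31,0],[39,1],[44,0],[46,1],[48,0]]
[[1,20],[2,0],[3,5],[5,9],[6,0],[12,5],[21,19],[23,11],[25,5],[29,11],[31,0],[39,1],[44,0],[46,1],[48,0]]
[[1,20],[2,0],[3,5],[5,9],[6,0],[12,11],[21,19],[23,11],[25,5],[29,11],[31,0],[39,1],[44,0],[46,1],[48,0]]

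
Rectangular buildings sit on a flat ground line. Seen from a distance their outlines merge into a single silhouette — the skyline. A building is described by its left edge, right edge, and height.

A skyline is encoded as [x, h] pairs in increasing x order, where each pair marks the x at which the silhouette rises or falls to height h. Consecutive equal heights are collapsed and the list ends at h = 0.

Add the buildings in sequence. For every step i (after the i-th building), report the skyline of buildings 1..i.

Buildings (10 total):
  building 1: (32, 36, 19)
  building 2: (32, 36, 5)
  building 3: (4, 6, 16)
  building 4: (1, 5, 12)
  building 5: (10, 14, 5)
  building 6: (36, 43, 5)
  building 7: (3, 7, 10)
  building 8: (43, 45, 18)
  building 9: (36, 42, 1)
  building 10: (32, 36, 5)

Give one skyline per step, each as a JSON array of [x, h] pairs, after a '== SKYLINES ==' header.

== SKYLINES ==
[[32,19],[36,0]]
[[32,19],[36,0]]
[[4,16],[6,0],[32,19],[36,0]]
[[1,12],[4,16],[6,0],[32,19],[36,0]]
[[1,12],[4,16],[6,0],[10,5],[14,0],[32,19],[36,0]]
[[1,12],[4,16],[6,0],[10,5],[14,0],[32,19],[36,5],[43,0]]
[[1,12],[4,16],[6,10],[7,0],[10,5],[14,0],[32,19],[36,5],[43,0]]
[[1,12],[4,16],[6,10],[7,0],[10,5],[14,0],[32,19],[36,5],[43,18],[45,0]]
[[1,12],[4,16],[6,10],[7,0],[10,5],[14,0],[32,19],[36,5],[43,18],[45,0]]
[[1,12],[4,16],[6,10],[7,0],[10,5],[14,0],[32,19],[36,5],[43,18],[45,0]]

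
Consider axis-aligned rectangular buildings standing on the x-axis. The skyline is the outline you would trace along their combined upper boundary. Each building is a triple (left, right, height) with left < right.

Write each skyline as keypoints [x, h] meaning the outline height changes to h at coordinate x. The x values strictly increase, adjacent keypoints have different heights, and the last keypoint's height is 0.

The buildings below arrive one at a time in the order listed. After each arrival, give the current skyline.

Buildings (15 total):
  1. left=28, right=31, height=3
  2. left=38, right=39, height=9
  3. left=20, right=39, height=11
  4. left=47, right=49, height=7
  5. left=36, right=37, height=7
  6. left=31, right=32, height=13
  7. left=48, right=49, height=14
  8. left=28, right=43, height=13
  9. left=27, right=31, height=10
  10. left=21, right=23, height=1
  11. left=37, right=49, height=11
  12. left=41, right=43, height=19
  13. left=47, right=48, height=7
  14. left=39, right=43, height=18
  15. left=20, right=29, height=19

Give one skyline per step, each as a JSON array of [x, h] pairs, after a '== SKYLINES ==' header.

== SKYLINES ==
[[28,3],[31,0]]
[[28,3],[31,0],[38,9],[39,0]]
[[20,11],[39,0]]
[[20,11],[39,0],[47,7],[49,0]]
[[20,11],[39,0],[47,7],[49,0]]
[[20,11],[31,13],[32,11],[39,0],[47,7],[49,0]]
[[20,11],[31,13],[32,11],[39,0],[47,7],[48,14],[49,0]]
[[20,11],[28,13],[43,0],[47,7],[48,14],[49,0]]
[[20,11],[28,13],[43,0],[47,7],[48,14],[49,0]]
[[20,11],[28,13],[43,0],[47,7],[48,14],[49,0]]
[[20,11],[28,13],[43,11],[48,14],[49,0]]
[[20,11],[28,13],[41,19],[43,11],[48,14],[49,0]]
[[20,11],[28,13],[41,19],[43,11],[48,14],[49,0]]
[[20,11],[28,13],[39,18],[41,19],[43,11],[48,14],[49,0]]
[[20,19],[29,13],[39,18],[41,19],[43,11],[48,14],[49,0]]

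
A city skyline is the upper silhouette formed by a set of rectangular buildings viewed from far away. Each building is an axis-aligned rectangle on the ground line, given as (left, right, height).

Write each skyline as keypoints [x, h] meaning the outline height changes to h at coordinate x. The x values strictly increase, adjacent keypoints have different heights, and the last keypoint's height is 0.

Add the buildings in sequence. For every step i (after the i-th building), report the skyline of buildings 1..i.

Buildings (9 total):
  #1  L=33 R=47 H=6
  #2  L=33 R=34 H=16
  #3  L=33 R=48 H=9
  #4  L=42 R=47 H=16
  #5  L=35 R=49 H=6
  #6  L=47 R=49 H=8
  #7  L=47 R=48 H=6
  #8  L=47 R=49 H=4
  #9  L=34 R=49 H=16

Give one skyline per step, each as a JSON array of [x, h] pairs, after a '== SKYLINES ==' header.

== SKYLINES ==
[[33,6],[47,0]]
[[33,16],[34,6],[47,0]]
[[33,16],[34,9],[48,0]]
[[33,16],[34,9],[42,16],[47,9],[48,0]]
[[33,16],[34,9],[42,16],[47,9],[48,6],[49,0]]
[[33,16],[34,9],[42,16],[47,9],[48,8],[49,0]]
[[33,16],[34,9],[42,16],[47,9],[48,8],[49,0]]
[[33,16],[34,9],[42,16],[47,9],[48,8],[49,0]]
[[33,16],[49,0]]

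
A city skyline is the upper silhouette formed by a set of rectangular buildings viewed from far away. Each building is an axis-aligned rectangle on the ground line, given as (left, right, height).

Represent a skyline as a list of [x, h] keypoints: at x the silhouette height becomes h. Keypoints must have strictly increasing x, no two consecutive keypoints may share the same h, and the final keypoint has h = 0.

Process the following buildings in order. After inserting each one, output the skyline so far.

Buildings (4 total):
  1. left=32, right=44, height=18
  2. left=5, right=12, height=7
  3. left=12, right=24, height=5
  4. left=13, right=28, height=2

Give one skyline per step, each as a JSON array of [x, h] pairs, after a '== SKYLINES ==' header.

== SKYLINES ==
[[32,18],[44,0]]
[[5,7],[12,0],[32,18],[44,0]]
[[5,7],[12,5],[24,0],[32,18],[44,0]]
[[5,7],[12,5],[24,2],[28,0],[32,18],[44,0]]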